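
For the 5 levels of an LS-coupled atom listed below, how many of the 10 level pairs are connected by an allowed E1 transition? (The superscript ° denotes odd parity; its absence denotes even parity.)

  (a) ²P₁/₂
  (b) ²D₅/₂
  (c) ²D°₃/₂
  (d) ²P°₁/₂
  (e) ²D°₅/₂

4

(a)–(b): forbidden (parity, ΔJ).
(a)–(c): allowed.
(a)–(d): allowed.
(a)–(e): forbidden (ΔJ).
(b)–(c): allowed.
(b)–(d): forbidden (ΔJ).
(b)–(e): allowed.
(c)–(d): forbidden (parity).
(c)–(e): forbidden (parity).
(d)–(e): forbidden (parity, ΔJ).
Allowed pairs: 4 of 10.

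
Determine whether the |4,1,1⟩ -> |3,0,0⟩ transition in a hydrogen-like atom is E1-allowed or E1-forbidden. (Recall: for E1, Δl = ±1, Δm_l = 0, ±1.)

Initial l = 1, final l = 0, so Δl = -1. E1 requires Δl = ±1: ok.
m_l: 1 → 0 (Δm_l = -1). |Δm_l| ≤ 1 ok.
All E1 selection rules are satisfied.

allowed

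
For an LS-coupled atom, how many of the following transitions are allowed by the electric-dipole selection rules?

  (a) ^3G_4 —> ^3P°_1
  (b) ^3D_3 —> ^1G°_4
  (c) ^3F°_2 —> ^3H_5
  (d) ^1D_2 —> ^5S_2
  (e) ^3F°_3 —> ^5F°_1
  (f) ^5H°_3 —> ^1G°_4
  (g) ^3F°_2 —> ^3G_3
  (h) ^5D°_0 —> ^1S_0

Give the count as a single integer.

1

(a) forbidden (ΔL, ΔJ fail)
(b) forbidden (ΔS, ΔL fail)
(c) forbidden (ΔL, ΔJ fail)
(d) forbidden (parity, ΔS, ΔL fail)
(e) forbidden (parity, ΔS, ΔJ fail)
(f) forbidden (parity, ΔS fail)
(g) allowed
(h) forbidden (ΔS, ΔL, ΔJ fail)
Total allowed: 1 of 8.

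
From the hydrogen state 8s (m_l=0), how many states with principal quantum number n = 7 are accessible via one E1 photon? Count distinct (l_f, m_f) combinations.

E1 requires Δl = ±1, so l_f ∈ {-1, 1}; with 0 ≤ l_f ≤ n_f−1 = 6, the allowed l_f values are {1}.
For l_f = 1: m_f ∈ {m_i−1, m_i, m_i+1} ∩ [−1, 1] = {-1, 0, 1} → 3 states.
Total: 3.

3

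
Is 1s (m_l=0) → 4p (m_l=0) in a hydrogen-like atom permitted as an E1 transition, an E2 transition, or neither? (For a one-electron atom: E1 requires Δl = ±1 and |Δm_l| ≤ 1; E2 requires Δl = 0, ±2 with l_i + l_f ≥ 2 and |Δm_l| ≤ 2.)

Δl = 1 − 0 = +1; l_i + l_f = 1.
Δm_l = +0.
E1 (Δl = ±1, |Δm_l| ≤ 1): satisfied.
E2 (Δl = 0,±2, l_i+l_f ≥ 2, |Δm_l| ≤ 2): not satisfied.

E1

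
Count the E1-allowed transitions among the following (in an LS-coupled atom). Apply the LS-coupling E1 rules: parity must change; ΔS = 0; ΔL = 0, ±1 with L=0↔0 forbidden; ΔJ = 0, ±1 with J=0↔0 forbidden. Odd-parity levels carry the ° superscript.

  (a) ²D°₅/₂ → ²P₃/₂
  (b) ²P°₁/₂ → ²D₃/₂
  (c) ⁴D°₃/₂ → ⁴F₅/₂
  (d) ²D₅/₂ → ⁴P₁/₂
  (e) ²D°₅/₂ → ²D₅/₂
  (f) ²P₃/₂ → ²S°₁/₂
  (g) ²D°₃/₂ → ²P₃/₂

6

(a) allowed
(b) allowed
(c) allowed
(d) forbidden (parity, ΔS, ΔJ fail)
(e) allowed
(f) allowed
(g) allowed
Total allowed: 6 of 7.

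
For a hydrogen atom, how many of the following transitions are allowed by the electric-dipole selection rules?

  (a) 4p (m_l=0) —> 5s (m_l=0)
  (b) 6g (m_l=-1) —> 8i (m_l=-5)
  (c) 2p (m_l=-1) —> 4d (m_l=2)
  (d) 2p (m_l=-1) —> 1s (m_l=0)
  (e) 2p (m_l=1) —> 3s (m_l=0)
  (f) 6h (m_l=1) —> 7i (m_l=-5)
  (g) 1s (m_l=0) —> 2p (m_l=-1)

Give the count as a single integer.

(a) allowed
(b) forbidden — Δl = +2 (E1 requires Δl = ±1); Δm_l = -4 (E1 requires Δm_l = 0, ±1)
(c) forbidden — Δm_l = +3 (E1 requires Δm_l = 0, ±1)
(d) allowed
(e) allowed
(f) forbidden — Δm_l = -6 (E1 requires Δm_l = 0, ±1)
(g) allowed
Total allowed: 4 of 7.

4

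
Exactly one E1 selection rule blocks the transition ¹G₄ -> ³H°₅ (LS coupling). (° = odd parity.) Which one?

Initial level: S=0, L=4, J=4, parity even. Final level: S=1, L=5, J=5, parity odd.
Parity must change: even → odd — ok.
ΔS = 0: S: 0 → 1 — fails.
ΔL = 0, ±1 (not L=0↔0): L: 4 → 5, ΔL = +1 — ok.
ΔJ = 0, ±1 (not J=0↔0): J: 4 → 5, ΔJ = +1 — ok.

the ΔS = 0 rule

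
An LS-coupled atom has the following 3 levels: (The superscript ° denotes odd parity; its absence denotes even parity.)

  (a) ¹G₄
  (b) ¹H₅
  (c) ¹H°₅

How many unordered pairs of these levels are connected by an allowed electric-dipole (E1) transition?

2

(a)–(b): forbidden (parity).
(a)–(c): allowed.
(b)–(c): allowed.
Allowed pairs: 2 of 3.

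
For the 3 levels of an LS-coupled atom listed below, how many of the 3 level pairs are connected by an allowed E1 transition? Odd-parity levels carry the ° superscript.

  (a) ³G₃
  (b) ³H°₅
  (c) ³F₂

0

(a)–(b): forbidden (ΔJ).
(a)–(c): forbidden (parity).
(b)–(c): forbidden (ΔL, ΔJ).
Allowed pairs: 0 of 3.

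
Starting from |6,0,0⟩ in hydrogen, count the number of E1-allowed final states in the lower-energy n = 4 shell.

3

E1 requires Δl = ±1, so l_f ∈ {-1, 1}; with 0 ≤ l_f ≤ n_f−1 = 3, the allowed l_f values are {1}.
For l_f = 1: m_f ∈ {m_i−1, m_i, m_i+1} ∩ [−1, 1] = {-1, 0, 1} → 3 states.
Total: 3.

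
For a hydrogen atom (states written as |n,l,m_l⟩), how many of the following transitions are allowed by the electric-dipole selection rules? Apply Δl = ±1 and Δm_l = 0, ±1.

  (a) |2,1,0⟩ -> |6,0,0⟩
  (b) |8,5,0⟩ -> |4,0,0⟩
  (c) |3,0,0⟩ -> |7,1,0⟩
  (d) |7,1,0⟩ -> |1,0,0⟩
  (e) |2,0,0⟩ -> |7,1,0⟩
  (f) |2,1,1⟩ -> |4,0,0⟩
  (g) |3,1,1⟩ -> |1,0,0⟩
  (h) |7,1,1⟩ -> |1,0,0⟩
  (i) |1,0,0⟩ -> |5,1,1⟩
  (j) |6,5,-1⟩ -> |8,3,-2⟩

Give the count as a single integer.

8

(a) allowed
(b) forbidden — Δl = -5 (E1 requires Δl = ±1)
(c) allowed
(d) allowed
(e) allowed
(f) allowed
(g) allowed
(h) allowed
(i) allowed
(j) forbidden — Δl = -2 (E1 requires Δl = ±1)
Total allowed: 8 of 10.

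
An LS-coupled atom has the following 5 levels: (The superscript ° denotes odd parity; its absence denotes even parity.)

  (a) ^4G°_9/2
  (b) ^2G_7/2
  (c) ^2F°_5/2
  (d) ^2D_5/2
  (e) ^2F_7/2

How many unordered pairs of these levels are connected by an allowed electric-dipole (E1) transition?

(a)–(b): forbidden (ΔS).
(a)–(c): forbidden (parity, ΔS, ΔJ).
(a)–(d): forbidden (ΔS, ΔL, ΔJ).
(a)–(e): forbidden (ΔS).
(b)–(c): allowed.
(b)–(d): forbidden (parity, ΔL).
(b)–(e): forbidden (parity).
(c)–(d): allowed.
(c)–(e): allowed.
(d)–(e): forbidden (parity).
Allowed pairs: 3 of 10.

3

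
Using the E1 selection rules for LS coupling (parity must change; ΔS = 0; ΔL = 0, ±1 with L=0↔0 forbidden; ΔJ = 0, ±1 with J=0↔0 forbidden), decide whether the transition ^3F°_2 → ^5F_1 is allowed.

ΔJ = 0, ±1 (not J=0↔0): J: 2 → 1, ΔJ = -1 — satisfied.
ΔS = 0: S: 1 → 2 — violated.
ΔL = 0, ±1 (not L=0↔0): L: 3 → 3, ΔL = +0 — satisfied.
Parity must change: odd → even — satisfied.
Rule(s) violated: ΔS.

forbidden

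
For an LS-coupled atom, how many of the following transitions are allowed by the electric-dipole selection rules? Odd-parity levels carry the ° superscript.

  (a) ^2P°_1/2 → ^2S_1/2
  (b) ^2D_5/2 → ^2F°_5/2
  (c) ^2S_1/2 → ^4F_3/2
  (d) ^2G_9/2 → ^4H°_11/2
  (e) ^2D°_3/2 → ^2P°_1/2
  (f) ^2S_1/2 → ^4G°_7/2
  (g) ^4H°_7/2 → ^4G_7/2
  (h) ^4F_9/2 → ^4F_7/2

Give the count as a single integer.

(a) allowed
(b) allowed
(c) forbidden (parity, ΔS, ΔL fail)
(d) forbidden (ΔS fails)
(e) forbidden (parity fails)
(f) forbidden (ΔS, ΔL, ΔJ fail)
(g) allowed
(h) forbidden (parity fails)
Total allowed: 3 of 8.

3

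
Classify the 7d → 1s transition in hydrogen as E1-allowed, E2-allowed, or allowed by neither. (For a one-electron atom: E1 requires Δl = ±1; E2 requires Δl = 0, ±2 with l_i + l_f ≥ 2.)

Δl = 0 − 2 = -2; l_i + l_f = 2.
E1 (Δl = ±1): not satisfied.
E2 (Δl = 0,±2, l_i+l_f ≥ 2): satisfied.

E2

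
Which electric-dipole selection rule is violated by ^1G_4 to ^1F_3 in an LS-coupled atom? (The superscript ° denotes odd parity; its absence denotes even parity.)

Initial level: S=0, L=4, J=4, parity even. Final level: S=0, L=3, J=3, parity even.
Parity must change: even → even — violated.
ΔS = 0: S: 0 → 0 — satisfied.
ΔL = 0, ±1 (not L=0↔0): L: 4 → 3, ΔL = -1 — satisfied.
ΔJ = 0, ±1 (not J=0↔0): J: 4 → 3, ΔJ = -1 — satisfied.

parity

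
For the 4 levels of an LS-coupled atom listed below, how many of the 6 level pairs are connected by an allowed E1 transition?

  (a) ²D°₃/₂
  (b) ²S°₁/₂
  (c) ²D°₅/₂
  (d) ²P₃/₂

3

(a)–(b): forbidden (parity, ΔL).
(a)–(c): forbidden (parity).
(a)–(d): allowed.
(b)–(c): forbidden (parity, ΔL, ΔJ).
(b)–(d): allowed.
(c)–(d): allowed.
Allowed pairs: 3 of 6.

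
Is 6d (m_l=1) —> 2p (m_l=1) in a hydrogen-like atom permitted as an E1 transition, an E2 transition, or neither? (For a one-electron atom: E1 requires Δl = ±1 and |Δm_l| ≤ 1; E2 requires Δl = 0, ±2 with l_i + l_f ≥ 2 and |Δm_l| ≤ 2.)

E1

Δl = 1 − 2 = -1; l_i + l_f = 3.
Δm_l = +0.
E1 (Δl = ±1, |Δm_l| ≤ 1): satisfied.
E2 (Δl = 0,±2, l_i+l_f ≥ 2, |Δm_l| ≤ 2): not satisfied.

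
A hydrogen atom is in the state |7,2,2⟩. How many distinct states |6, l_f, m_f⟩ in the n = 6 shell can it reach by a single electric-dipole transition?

4

E1 requires Δl = ±1, so l_f ∈ {1, 3}; with 0 ≤ l_f ≤ n_f−1 = 5, the allowed l_f values are {1, 3}.
For l_f = 1: m_f ∈ {m_i−1, m_i, m_i+1} ∩ [−1, 1] = {1} → 1 state.
For l_f = 3: m_f ∈ {m_i−1, m_i, m_i+1} ∩ [−3, 3] = {1, 2, 3} → 3 states.
Total: 4.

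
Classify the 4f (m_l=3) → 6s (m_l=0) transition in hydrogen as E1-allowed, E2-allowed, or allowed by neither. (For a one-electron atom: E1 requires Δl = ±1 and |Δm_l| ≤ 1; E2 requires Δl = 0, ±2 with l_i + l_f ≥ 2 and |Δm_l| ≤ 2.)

neither

Δl = 0 − 3 = -3; l_i + l_f = 3.
Δm_l = -3.
E1 (Δl = ±1, |Δm_l| ≤ 1): not satisfied.
E2 (Δl = 0,±2, l_i+l_f ≥ 2, |Δm_l| ≤ 2): not satisfied.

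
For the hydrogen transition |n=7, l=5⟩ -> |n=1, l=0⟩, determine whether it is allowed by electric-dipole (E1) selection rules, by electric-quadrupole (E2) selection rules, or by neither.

neither

Δl = 0 − 5 = -5; l_i + l_f = 5.
E1 (Δl = ±1): not satisfied.
E2 (Δl = 0,±2, l_i+l_f ≥ 2): not satisfied.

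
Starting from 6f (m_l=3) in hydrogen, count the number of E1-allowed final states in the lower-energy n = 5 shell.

E1 requires Δl = ±1, so l_f ∈ {2, 4}; with 0 ≤ l_f ≤ n_f−1 = 4, the allowed l_f values are {2, 4}.
For l_f = 2: m_f ∈ {m_i−1, m_i, m_i+1} ∩ [−2, 2] = {2} → 1 state.
For l_f = 4: m_f ∈ {m_i−1, m_i, m_i+1} ∩ [−4, 4] = {2, 3, 4} → 3 states.
Total: 4.

4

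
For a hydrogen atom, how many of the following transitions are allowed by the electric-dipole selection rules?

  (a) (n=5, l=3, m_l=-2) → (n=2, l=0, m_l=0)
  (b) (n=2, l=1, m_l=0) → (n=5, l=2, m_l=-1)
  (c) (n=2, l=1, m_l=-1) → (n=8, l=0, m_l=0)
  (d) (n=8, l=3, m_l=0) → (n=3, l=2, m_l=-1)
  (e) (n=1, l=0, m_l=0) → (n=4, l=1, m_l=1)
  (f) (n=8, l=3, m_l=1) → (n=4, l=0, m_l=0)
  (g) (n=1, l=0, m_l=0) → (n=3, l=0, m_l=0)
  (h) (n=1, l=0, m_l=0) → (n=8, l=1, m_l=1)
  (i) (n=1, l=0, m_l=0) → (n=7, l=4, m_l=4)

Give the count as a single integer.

(a) forbidden — Δl = -3 (E1 requires Δl = ±1); Δm_l = +2 (E1 requires Δm_l = 0, ±1)
(b) allowed
(c) allowed
(d) allowed
(e) allowed
(f) forbidden — Δl = -3 (E1 requires Δl = ±1)
(g) forbidden — Δl = +0 (E1 requires Δl = ±1)
(h) allowed
(i) forbidden — Δl = +4 (E1 requires Δl = ±1); Δm_l = +4 (E1 requires Δm_l = 0, ±1)
Total allowed: 5 of 9.

5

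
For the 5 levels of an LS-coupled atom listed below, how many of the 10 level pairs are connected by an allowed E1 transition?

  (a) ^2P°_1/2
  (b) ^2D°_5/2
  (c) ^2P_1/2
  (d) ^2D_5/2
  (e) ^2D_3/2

(a)–(b): forbidden (parity, ΔJ).
(a)–(c): allowed.
(a)–(d): forbidden (ΔJ).
(a)–(e): allowed.
(b)–(c): forbidden (ΔJ).
(b)–(d): allowed.
(b)–(e): allowed.
(c)–(d): forbidden (parity, ΔJ).
(c)–(e): forbidden (parity).
(d)–(e): forbidden (parity).
Allowed pairs: 4 of 10.

4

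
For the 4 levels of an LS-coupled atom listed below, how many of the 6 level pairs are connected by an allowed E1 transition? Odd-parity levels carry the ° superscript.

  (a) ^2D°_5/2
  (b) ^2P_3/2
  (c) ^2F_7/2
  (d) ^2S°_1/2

(a)–(b): allowed.
(a)–(c): allowed.
(a)–(d): forbidden (parity, ΔL, ΔJ).
(b)–(c): forbidden (parity, ΔL, ΔJ).
(b)–(d): allowed.
(c)–(d): forbidden (ΔL, ΔJ).
Allowed pairs: 3 of 6.

3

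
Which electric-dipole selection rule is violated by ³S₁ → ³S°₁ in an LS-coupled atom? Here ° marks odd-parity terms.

the L=0 ↔ L=0 exclusion

Initial level: S=1, L=0, J=1, parity even. Final level: S=1, L=0, J=1, parity odd.
Parity must change: even → odd — passes.
ΔS = 0: S: 1 → 1 — passes.
ΔL = 0, ±1 (not L=0↔0): L: 0 → 0, ΔL = +0 — fails.
ΔJ = 0, ±1 (not J=0↔0): J: 1 → 1, ΔJ = +0 — passes.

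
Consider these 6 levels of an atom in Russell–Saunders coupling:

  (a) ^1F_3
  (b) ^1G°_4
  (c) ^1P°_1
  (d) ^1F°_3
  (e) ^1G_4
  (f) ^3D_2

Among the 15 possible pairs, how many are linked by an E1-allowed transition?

4

(a)–(b): allowed.
(a)–(c): forbidden (ΔL, ΔJ).
(a)–(d): allowed.
(a)–(e): forbidden (parity).
(a)–(f): forbidden (parity, ΔS).
(b)–(c): forbidden (parity, ΔL, ΔJ).
(b)–(d): forbidden (parity).
(b)–(e): allowed.
(b)–(f): forbidden (ΔS, ΔL, ΔJ).
(c)–(d): forbidden (parity, ΔL, ΔJ).
(c)–(e): forbidden (ΔL, ΔJ).
(c)–(f): forbidden (ΔS).
(d)–(e): allowed.
(d)–(f): forbidden (ΔS).
(e)–(f): forbidden (parity, ΔS, ΔL, ΔJ).
Allowed pairs: 4 of 15.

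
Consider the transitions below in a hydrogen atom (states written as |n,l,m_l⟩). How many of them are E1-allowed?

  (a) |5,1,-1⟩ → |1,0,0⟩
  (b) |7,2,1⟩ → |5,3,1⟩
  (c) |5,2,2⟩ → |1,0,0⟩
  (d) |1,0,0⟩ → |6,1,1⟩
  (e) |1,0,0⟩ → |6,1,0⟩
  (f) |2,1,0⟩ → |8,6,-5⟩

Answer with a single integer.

4

(a) allowed
(b) allowed
(c) forbidden — Δl = -2 (E1 requires Δl = ±1); Δm_l = -2 (E1 requires Δm_l = 0, ±1)
(d) allowed
(e) allowed
(f) forbidden — Δl = +5 (E1 requires Δl = ±1); Δm_l = -5 (E1 requires Δm_l = 0, ±1)
Total allowed: 4 of 6.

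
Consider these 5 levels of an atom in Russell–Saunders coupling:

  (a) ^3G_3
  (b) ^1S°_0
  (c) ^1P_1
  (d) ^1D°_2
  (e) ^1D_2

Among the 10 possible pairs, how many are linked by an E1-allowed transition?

3

(a)–(b): forbidden (ΔS, ΔL, ΔJ).
(a)–(c): forbidden (parity, ΔS, ΔL, ΔJ).
(a)–(d): forbidden (ΔS, ΔL).
(a)–(e): forbidden (parity, ΔS, ΔL).
(b)–(c): allowed.
(b)–(d): forbidden (parity, ΔL, ΔJ).
(b)–(e): forbidden (ΔL, ΔJ).
(c)–(d): allowed.
(c)–(e): forbidden (parity).
(d)–(e): allowed.
Allowed pairs: 3 of 10.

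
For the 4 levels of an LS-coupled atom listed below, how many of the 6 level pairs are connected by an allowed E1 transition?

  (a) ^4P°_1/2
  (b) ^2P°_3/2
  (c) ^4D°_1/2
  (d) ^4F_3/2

(a)–(b): forbidden (parity, ΔS).
(a)–(c): forbidden (parity).
(a)–(d): forbidden (ΔL).
(b)–(c): forbidden (parity, ΔS).
(b)–(d): forbidden (ΔS, ΔL).
(c)–(d): allowed.
Allowed pairs: 1 of 6.

1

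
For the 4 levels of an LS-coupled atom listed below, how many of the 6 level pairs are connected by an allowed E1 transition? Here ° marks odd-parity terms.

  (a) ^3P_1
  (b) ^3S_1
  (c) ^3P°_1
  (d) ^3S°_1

3

(a)–(b): forbidden (parity).
(a)–(c): allowed.
(a)–(d): allowed.
(b)–(c): allowed.
(b)–(d): forbidden (ΔL).
(c)–(d): forbidden (parity).
Allowed pairs: 3 of 6.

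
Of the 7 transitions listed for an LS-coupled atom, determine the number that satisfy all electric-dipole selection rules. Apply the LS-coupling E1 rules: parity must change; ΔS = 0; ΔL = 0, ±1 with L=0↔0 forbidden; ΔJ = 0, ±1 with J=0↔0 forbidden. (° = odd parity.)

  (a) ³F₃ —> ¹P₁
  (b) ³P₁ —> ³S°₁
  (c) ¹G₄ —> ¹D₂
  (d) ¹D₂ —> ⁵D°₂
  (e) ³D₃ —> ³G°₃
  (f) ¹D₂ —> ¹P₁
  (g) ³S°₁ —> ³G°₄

1

(a) forbidden (parity, ΔS, ΔL, ΔJ fail)
(b) allowed
(c) forbidden (parity, ΔL, ΔJ fail)
(d) forbidden (ΔS fails)
(e) forbidden (ΔL fails)
(f) forbidden (parity fails)
(g) forbidden (parity, ΔL, ΔJ fail)
Total allowed: 1 of 7.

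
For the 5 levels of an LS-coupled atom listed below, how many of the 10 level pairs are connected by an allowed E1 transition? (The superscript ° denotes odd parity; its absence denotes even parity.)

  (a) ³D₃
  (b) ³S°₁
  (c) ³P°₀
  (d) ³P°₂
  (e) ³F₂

1

(a)–(b): forbidden (ΔL, ΔJ).
(a)–(c): forbidden (ΔJ).
(a)–(d): allowed.
(a)–(e): forbidden (parity).
(b)–(c): forbidden (parity).
(b)–(d): forbidden (parity).
(b)–(e): forbidden (ΔL).
(c)–(d): forbidden (parity, ΔJ).
(c)–(e): forbidden (ΔL, ΔJ).
(d)–(e): forbidden (ΔL).
Allowed pairs: 1 of 10.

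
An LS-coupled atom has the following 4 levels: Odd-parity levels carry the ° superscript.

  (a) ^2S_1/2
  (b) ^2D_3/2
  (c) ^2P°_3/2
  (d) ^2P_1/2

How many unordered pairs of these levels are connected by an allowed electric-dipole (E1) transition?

3

(a)–(b): forbidden (parity, ΔL).
(a)–(c): allowed.
(a)–(d): forbidden (parity).
(b)–(c): allowed.
(b)–(d): forbidden (parity).
(c)–(d): allowed.
Allowed pairs: 3 of 6.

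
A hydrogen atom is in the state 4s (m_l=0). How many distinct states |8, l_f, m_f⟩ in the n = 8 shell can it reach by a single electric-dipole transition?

3

E1 requires Δl = ±1, so l_f ∈ {-1, 1}; with 0 ≤ l_f ≤ n_f−1 = 7, the allowed l_f values are {1}.
For l_f = 1: m_f ∈ {m_i−1, m_i, m_i+1} ∩ [−1, 1] = {-1, 0, 1} → 3 states.
Total: 3.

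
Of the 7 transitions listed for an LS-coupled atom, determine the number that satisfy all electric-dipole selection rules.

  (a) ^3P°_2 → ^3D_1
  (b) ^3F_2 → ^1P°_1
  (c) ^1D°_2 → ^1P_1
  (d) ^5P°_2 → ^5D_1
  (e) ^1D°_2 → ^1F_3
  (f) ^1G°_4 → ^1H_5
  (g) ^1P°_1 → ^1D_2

(a) allowed
(b) forbidden (ΔS, ΔL fail)
(c) allowed
(d) allowed
(e) allowed
(f) allowed
(g) allowed
Total allowed: 6 of 7.

6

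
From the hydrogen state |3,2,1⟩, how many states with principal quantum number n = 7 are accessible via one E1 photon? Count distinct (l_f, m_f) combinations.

E1 requires Δl = ±1, so l_f ∈ {1, 3}; with 0 ≤ l_f ≤ n_f−1 = 6, the allowed l_f values are {1, 3}.
For l_f = 1: m_f ∈ {m_i−1, m_i, m_i+1} ∩ [−1, 1] = {0, 1} → 2 states.
For l_f = 3: m_f ∈ {m_i−1, m_i, m_i+1} ∩ [−3, 3] = {0, 1, 2} → 3 states.
Total: 5.

5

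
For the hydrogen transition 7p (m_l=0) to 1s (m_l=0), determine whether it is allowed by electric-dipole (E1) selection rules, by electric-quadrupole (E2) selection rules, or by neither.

Δl = 0 − 1 = -1; l_i + l_f = 1.
Δm_l = +0.
E1 (Δl = ±1, |Δm_l| ≤ 1): satisfied.
E2 (Δl = 0,±2, l_i+l_f ≥ 2, |Δm_l| ≤ 2): not satisfied.

E1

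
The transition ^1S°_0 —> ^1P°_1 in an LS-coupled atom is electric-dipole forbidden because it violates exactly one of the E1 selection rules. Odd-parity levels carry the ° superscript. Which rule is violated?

Initial level: S=0, L=0, J=0, parity odd. Final level: S=0, L=1, J=1, parity odd.
Parity must change: odd → odd — violated.
ΔS = 0: S: 0 → 0 — satisfied.
ΔL = 0, ±1 (not L=0↔0): L: 0 → 1, ΔL = +1 — satisfied.
ΔJ = 0, ±1 (not J=0↔0): J: 0 → 1, ΔJ = +1 — satisfied.

parity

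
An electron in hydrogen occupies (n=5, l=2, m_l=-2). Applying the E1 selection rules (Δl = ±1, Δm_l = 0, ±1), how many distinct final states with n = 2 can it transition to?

1

E1 requires Δl = ±1, so l_f ∈ {1, 3}; with 0 ≤ l_f ≤ n_f−1 = 1, the allowed l_f values are {1}.
For l_f = 1: m_f ∈ {m_i−1, m_i, m_i+1} ∩ [−1, 1] = {-1} → 1 state.
Total: 1.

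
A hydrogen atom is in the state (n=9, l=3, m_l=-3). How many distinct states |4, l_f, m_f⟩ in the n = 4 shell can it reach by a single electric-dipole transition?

1

E1 requires Δl = ±1, so l_f ∈ {2, 4}; with 0 ≤ l_f ≤ n_f−1 = 3, the allowed l_f values are {2}.
For l_f = 2: m_f ∈ {m_i−1, m_i, m_i+1} ∩ [−2, 2] = {-2} → 1 state.
Total: 1.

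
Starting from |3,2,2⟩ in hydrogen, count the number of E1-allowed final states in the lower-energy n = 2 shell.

1

E1 requires Δl = ±1, so l_f ∈ {1, 3}; with 0 ≤ l_f ≤ n_f−1 = 1, the allowed l_f values are {1}.
For l_f = 1: m_f ∈ {m_i−1, m_i, m_i+1} ∩ [−1, 1] = {1} → 1 state.
Total: 1.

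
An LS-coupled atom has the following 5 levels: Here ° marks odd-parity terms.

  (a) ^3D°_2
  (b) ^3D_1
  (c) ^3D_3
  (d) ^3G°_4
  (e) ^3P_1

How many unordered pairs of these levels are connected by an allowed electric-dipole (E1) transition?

(a)–(b): allowed.
(a)–(c): allowed.
(a)–(d): forbidden (parity, ΔL, ΔJ).
(a)–(e): allowed.
(b)–(c): forbidden (parity, ΔJ).
(b)–(d): forbidden (ΔL, ΔJ).
(b)–(e): forbidden (parity).
(c)–(d): forbidden (ΔL).
(c)–(e): forbidden (parity, ΔJ).
(d)–(e): forbidden (ΔL, ΔJ).
Allowed pairs: 3 of 10.

3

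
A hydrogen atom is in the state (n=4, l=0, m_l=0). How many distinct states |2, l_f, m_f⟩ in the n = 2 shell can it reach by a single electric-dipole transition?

3

E1 requires Δl = ±1, so l_f ∈ {-1, 1}; with 0 ≤ l_f ≤ n_f−1 = 1, the allowed l_f values are {1}.
For l_f = 1: m_f ∈ {m_i−1, m_i, m_i+1} ∩ [−1, 1] = {-1, 0, 1} → 3 states.
Total: 3.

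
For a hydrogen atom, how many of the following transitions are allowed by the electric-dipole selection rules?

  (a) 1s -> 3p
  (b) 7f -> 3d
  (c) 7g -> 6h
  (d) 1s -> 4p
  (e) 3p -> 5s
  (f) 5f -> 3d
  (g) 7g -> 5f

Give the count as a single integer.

7

(a) allowed
(b) allowed
(c) allowed
(d) allowed
(e) allowed
(f) allowed
(g) allowed
Total allowed: 7 of 7.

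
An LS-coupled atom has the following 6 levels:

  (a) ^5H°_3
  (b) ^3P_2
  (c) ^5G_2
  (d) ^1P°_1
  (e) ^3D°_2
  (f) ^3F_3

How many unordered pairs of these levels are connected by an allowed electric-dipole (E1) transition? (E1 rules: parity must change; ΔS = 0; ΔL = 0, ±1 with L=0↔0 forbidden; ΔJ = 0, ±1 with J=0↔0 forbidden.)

3

(a)–(b): forbidden (ΔS, ΔL).
(a)–(c): allowed.
(a)–(d): forbidden (parity, ΔS, ΔL, ΔJ).
(a)–(e): forbidden (parity, ΔS, ΔL).
(a)–(f): forbidden (ΔS, ΔL).
(b)–(c): forbidden (parity, ΔS, ΔL).
(b)–(d): forbidden (ΔS).
(b)–(e): allowed.
(b)–(f): forbidden (parity, ΔL).
(c)–(d): forbidden (ΔS, ΔL).
(c)–(e): forbidden (ΔS, ΔL).
(c)–(f): forbidden (parity, ΔS).
(d)–(e): forbidden (parity, ΔS).
(d)–(f): forbidden (ΔS, ΔL, ΔJ).
(e)–(f): allowed.
Allowed pairs: 3 of 15.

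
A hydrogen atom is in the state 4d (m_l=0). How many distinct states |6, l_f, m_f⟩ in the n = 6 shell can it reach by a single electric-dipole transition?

E1 requires Δl = ±1, so l_f ∈ {1, 3}; with 0 ≤ l_f ≤ n_f−1 = 5, the allowed l_f values are {1, 3}.
For l_f = 1: m_f ∈ {m_i−1, m_i, m_i+1} ∩ [−1, 1] = {-1, 0, 1} → 3 states.
For l_f = 3: m_f ∈ {m_i−1, m_i, m_i+1} ∩ [−3, 3] = {-1, 0, 1} → 3 states.
Total: 6.

6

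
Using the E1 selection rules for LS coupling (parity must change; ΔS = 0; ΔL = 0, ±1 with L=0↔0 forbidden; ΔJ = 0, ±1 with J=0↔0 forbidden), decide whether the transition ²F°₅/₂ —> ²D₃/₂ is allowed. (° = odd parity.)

allowed

ΔL = 0, ±1 (not L=0↔0): L: 3 → 2, ΔL = -1 — ok.
Parity must change: odd → even — ok.
ΔJ = 0, ±1 (not J=0↔0): J: 5/2 → 3/2, ΔJ = -1 — ok.
ΔS = 0: S: 1/2 → 1/2 — ok.
All four E1 rules are satisfied.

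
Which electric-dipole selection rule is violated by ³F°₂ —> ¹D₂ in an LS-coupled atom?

the ΔS = 0 rule

Parity must change: odd → even — passes.
ΔL = 0, ±1 (not L=0↔0): L: 3 → 2, ΔL = -1 — passes.
ΔS = 0: S: 1 → 0 — fails.
ΔJ = 0, ±1 (not J=0↔0): J: 2 → 2, ΔJ = +0 — passes.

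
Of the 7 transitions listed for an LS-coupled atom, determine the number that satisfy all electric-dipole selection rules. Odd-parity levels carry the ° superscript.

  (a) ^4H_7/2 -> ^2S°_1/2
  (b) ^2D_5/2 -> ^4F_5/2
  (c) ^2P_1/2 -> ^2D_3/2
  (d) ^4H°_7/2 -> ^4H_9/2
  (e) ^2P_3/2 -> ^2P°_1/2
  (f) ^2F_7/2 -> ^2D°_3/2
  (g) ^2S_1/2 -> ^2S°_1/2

2

(a) forbidden (ΔS, ΔL, ΔJ fail)
(b) forbidden (parity, ΔS fail)
(c) forbidden (parity fails)
(d) allowed
(e) allowed
(f) forbidden (ΔJ fails)
(g) forbidden (ΔL fails)
Total allowed: 2 of 7.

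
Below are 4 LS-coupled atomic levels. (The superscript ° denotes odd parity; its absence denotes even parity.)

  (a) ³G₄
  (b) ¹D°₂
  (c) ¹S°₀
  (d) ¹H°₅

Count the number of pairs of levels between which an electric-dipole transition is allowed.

0

(a)–(b): forbidden (ΔS, ΔL, ΔJ).
(a)–(c): forbidden (ΔS, ΔL, ΔJ).
(a)–(d): forbidden (ΔS).
(b)–(c): forbidden (parity, ΔL, ΔJ).
(b)–(d): forbidden (parity, ΔL, ΔJ).
(c)–(d): forbidden (parity, ΔL, ΔJ).
Allowed pairs: 0 of 6.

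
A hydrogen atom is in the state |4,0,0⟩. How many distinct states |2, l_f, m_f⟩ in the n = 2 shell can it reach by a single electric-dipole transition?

3

E1 requires Δl = ±1, so l_f ∈ {-1, 1}; with 0 ≤ l_f ≤ n_f−1 = 1, the allowed l_f values are {1}.
For l_f = 1: m_f ∈ {m_i−1, m_i, m_i+1} ∩ [−1, 1] = {-1, 0, 1} → 3 states.
Total: 3.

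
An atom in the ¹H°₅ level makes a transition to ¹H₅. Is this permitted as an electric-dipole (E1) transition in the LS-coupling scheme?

Parity must change: odd → even — ok.
ΔS = 0: S: 0 → 0 — ok.
ΔL = 0, ±1 (not L=0↔0): L: 5 → 5, ΔL = +0 — ok.
ΔJ = 0, ±1 (not J=0↔0): J: 5 → 5, ΔJ = +0 — ok.
All four E1 rules are satisfied.

allowed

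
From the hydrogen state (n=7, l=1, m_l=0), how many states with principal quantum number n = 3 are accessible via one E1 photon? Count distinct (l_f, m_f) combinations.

E1 requires Δl = ±1, so l_f ∈ {0, 2}; with 0 ≤ l_f ≤ n_f−1 = 2, the allowed l_f values are {0, 2}.
For l_f = 0: m_f ∈ {m_i−1, m_i, m_i+1} ∩ [−0, 0] = {0} → 1 state.
For l_f = 2: m_f ∈ {m_i−1, m_i, m_i+1} ∩ [−2, 2] = {-1, 0, 1} → 3 states.
Total: 4.

4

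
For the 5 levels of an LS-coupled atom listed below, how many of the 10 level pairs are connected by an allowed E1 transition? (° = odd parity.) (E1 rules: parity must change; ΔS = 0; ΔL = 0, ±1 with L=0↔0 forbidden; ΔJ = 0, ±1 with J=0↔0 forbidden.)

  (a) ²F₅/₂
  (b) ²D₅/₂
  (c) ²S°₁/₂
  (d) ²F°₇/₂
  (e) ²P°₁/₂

(a)–(b): forbidden (parity).
(a)–(c): forbidden (ΔL, ΔJ).
(a)–(d): allowed.
(a)–(e): forbidden (ΔL, ΔJ).
(b)–(c): forbidden (ΔL, ΔJ).
(b)–(d): allowed.
(b)–(e): forbidden (ΔJ).
(c)–(d): forbidden (parity, ΔL, ΔJ).
(c)–(e): forbidden (parity).
(d)–(e): forbidden (parity, ΔL, ΔJ).
Allowed pairs: 2 of 10.

2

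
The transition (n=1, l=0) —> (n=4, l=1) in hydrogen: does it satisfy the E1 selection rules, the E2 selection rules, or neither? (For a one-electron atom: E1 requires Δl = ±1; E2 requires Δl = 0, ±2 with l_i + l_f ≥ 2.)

Δl = 1 − 0 = +1; l_i + l_f = 1.
E1 (Δl = ±1): satisfied.
E2 (Δl = 0,±2, l_i+l_f ≥ 2): not satisfied.

E1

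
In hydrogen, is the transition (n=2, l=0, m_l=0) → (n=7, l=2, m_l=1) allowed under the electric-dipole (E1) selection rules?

forbidden

Initial l = 0, final l = 2, so Δl = +2. E1 requires Δl = ±1: violated.
Δm_l = 1 − (0) = +1. E1 requires Δm_l = 0, ±1: satisfied.
The transition is electric-dipole forbidden.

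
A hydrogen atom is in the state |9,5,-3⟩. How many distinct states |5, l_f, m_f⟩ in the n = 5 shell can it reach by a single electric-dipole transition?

3

E1 requires Δl = ±1, so l_f ∈ {4, 6}; with 0 ≤ l_f ≤ n_f−1 = 4, the allowed l_f values are {4}.
For l_f = 4: m_f ∈ {m_i−1, m_i, m_i+1} ∩ [−4, 4] = {-4, -3, -2} → 3 states.
Total: 3.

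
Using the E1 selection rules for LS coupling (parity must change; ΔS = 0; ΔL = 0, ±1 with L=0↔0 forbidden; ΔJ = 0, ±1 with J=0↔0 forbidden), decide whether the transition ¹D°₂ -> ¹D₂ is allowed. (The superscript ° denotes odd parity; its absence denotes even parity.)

allowed

Initial level: S=0, L=2, J=2, parity odd. Final level: S=0, L=2, J=2, parity even.
Parity must change: odd → even — passes.
ΔS = 0: S: 0 → 0 — passes.
ΔL = 0, ±1 (not L=0↔0): L: 2 → 2, ΔL = +0 — passes.
ΔJ = 0, ±1 (not J=0↔0): J: 2 → 2, ΔJ = +0 — passes.
All four E1 rules are satisfied.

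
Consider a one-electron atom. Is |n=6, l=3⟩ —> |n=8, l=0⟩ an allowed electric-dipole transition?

forbidden

Δl = 0 − 3 = -3; the E1 rule Δl = ±1 is fails.
The transition is electric-dipole forbidden.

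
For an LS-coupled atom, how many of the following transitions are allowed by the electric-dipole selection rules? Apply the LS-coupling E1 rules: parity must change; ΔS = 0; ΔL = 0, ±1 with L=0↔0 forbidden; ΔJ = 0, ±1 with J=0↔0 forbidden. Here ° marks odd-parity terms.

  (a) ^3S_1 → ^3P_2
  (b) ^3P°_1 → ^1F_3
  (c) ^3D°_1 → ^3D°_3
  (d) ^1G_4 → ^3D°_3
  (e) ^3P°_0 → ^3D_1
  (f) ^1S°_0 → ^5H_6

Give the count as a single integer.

(a) forbidden (parity fails)
(b) forbidden (ΔS, ΔL, ΔJ fail)
(c) forbidden (parity, ΔJ fail)
(d) forbidden (ΔS, ΔL fail)
(e) allowed
(f) forbidden (ΔS, ΔL, ΔJ fail)
Total allowed: 1 of 6.

1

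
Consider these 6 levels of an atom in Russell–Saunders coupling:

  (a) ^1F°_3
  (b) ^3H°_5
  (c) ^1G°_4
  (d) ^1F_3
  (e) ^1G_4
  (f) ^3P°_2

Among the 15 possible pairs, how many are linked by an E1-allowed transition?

4

(a)–(b): forbidden (parity, ΔS, ΔL, ΔJ).
(a)–(c): forbidden (parity).
(a)–(d): allowed.
(a)–(e): allowed.
(a)–(f): forbidden (parity, ΔS, ΔL).
(b)–(c): forbidden (parity, ΔS).
(b)–(d): forbidden (ΔS, ΔL, ΔJ).
(b)–(e): forbidden (ΔS).
(b)–(f): forbidden (parity, ΔL, ΔJ).
(c)–(d): allowed.
(c)–(e): allowed.
(c)–(f): forbidden (parity, ΔS, ΔL, ΔJ).
(d)–(e): forbidden (parity).
(d)–(f): forbidden (ΔS, ΔL).
(e)–(f): forbidden (ΔS, ΔL, ΔJ).
Allowed pairs: 4 of 15.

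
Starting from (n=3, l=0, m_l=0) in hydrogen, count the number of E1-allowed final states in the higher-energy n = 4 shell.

E1 requires Δl = ±1, so l_f ∈ {-1, 1}; with 0 ≤ l_f ≤ n_f−1 = 3, the allowed l_f values are {1}.
For l_f = 1: m_f ∈ {m_i−1, m_i, m_i+1} ∩ [−1, 1] = {-1, 0, 1} → 3 states.
Total: 3.

3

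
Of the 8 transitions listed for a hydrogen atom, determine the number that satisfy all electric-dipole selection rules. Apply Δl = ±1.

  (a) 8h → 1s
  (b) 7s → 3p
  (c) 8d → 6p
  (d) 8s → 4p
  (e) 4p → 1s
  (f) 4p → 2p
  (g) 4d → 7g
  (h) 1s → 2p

(a) forbidden — Δl = -5 (E1 requires Δl = ±1)
(b) allowed
(c) allowed
(d) allowed
(e) allowed
(f) forbidden — Δl = +0 (E1 requires Δl = ±1)
(g) forbidden — Δl = +2 (E1 requires Δl = ±1)
(h) allowed
Total allowed: 5 of 8.

5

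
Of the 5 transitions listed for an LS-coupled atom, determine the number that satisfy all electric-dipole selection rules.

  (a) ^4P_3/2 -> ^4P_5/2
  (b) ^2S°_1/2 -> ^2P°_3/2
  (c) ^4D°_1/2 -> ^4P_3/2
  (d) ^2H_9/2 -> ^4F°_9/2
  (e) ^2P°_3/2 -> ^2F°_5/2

1

(a) forbidden (parity fails)
(b) forbidden (parity fails)
(c) allowed
(d) forbidden (ΔS, ΔL fail)
(e) forbidden (parity, ΔL fail)
Total allowed: 1 of 5.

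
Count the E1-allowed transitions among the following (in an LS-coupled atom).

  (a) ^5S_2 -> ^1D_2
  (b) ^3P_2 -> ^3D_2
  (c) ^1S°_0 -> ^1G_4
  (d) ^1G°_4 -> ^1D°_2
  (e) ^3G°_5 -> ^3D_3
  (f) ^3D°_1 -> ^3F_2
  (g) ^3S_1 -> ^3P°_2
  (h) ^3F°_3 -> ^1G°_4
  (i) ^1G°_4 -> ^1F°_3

2

(a) forbidden (parity, ΔS, ΔL fail)
(b) forbidden (parity fails)
(c) forbidden (ΔL, ΔJ fail)
(d) forbidden (parity, ΔL, ΔJ fail)
(e) forbidden (ΔL, ΔJ fail)
(f) allowed
(g) allowed
(h) forbidden (parity, ΔS fail)
(i) forbidden (parity fails)
Total allowed: 2 of 9.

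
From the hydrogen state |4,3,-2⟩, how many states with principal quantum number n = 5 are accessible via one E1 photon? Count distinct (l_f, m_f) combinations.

5

E1 requires Δl = ±1, so l_f ∈ {2, 4}; with 0 ≤ l_f ≤ n_f−1 = 4, the allowed l_f values are {2, 4}.
For l_f = 2: m_f ∈ {m_i−1, m_i, m_i+1} ∩ [−2, 2] = {-2, -1} → 2 states.
For l_f = 4: m_f ∈ {m_i−1, m_i, m_i+1} ∩ [−4, 4] = {-3, -2, -1} → 3 states.
Total: 5.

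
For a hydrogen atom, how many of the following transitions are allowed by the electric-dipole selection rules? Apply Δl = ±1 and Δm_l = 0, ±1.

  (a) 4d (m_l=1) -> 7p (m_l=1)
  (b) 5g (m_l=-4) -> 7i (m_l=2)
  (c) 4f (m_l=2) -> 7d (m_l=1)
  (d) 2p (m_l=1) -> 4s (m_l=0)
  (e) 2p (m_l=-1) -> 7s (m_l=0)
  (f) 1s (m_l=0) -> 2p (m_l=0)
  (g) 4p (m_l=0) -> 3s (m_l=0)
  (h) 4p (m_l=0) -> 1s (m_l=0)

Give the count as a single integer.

7

(a) allowed
(b) forbidden — Δl = +2 (E1 requires Δl = ±1); Δm_l = +6 (E1 requires Δm_l = 0, ±1)
(c) allowed
(d) allowed
(e) allowed
(f) allowed
(g) allowed
(h) allowed
Total allowed: 7 of 8.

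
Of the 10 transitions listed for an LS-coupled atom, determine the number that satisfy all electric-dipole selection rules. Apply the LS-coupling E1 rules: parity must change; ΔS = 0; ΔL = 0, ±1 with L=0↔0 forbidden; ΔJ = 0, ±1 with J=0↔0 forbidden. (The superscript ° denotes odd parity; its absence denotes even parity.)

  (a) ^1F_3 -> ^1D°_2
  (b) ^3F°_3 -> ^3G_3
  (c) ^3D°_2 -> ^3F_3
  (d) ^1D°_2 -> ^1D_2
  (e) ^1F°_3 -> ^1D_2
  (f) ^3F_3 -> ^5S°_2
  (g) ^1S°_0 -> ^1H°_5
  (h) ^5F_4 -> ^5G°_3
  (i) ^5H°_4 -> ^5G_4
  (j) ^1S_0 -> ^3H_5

(a) allowed
(b) allowed
(c) allowed
(d) allowed
(e) allowed
(f) forbidden (ΔS, ΔL fail)
(g) forbidden (parity, ΔL, ΔJ fail)
(h) allowed
(i) allowed
(j) forbidden (parity, ΔS, ΔL, ΔJ fail)
Total allowed: 7 of 10.

7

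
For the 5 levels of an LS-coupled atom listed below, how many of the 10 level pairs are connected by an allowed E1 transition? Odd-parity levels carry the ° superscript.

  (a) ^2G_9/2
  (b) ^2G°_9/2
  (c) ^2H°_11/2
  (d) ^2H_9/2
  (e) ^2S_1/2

4

(a)–(b): allowed.
(a)–(c): allowed.
(a)–(d): forbidden (parity).
(a)–(e): forbidden (parity, ΔL, ΔJ).
(b)–(c): forbidden (parity).
(b)–(d): allowed.
(b)–(e): forbidden (ΔL, ΔJ).
(c)–(d): allowed.
(c)–(e): forbidden (ΔL, ΔJ).
(d)–(e): forbidden (parity, ΔL, ΔJ).
Allowed pairs: 4 of 10.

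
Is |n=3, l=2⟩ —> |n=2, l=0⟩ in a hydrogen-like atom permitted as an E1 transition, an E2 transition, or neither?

Δl = 0 − 2 = -2; l_i + l_f = 2.
E1 (Δl = ±1): not satisfied.
E2 (Δl = 0,±2, l_i+l_f ≥ 2): satisfied.

E2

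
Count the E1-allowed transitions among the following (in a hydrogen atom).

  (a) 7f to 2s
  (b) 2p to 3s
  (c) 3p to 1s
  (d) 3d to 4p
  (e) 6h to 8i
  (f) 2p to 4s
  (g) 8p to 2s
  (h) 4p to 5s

7

(a) forbidden — Δl = -3 (E1 requires Δl = ±1)
(b) allowed
(c) allowed
(d) allowed
(e) allowed
(f) allowed
(g) allowed
(h) allowed
Total allowed: 7 of 8.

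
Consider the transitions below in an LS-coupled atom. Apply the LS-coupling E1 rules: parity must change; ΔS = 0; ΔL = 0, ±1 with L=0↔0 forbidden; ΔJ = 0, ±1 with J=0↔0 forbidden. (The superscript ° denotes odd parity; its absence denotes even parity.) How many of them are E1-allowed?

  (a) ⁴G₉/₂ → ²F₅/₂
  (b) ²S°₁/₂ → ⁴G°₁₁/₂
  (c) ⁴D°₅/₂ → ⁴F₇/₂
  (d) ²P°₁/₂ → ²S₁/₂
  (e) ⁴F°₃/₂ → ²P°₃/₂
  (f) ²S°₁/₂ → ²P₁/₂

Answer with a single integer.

3

(a) forbidden (parity, ΔS, ΔJ fail)
(b) forbidden (parity, ΔS, ΔL, ΔJ fail)
(c) allowed
(d) allowed
(e) forbidden (parity, ΔS, ΔL fail)
(f) allowed
Total allowed: 3 of 6.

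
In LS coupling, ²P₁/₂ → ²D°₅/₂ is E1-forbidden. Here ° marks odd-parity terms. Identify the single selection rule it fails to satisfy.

the ΔJ = 0, ±1 rule

Initial level: S=1/2, L=1, J=1/2, parity even. Final level: S=1/2, L=2, J=5/2, parity odd.
Parity must change: even → odd — ✓.
ΔS = 0: S: 1/2 → 1/2 — ✓.
ΔL = 0, ±1 (not L=0↔0): L: 1 → 2, ΔL = +1 — ✓.
ΔJ = 0, ±1 (not J=0↔0): J: 1/2 → 5/2, ΔJ = +2 — ✗.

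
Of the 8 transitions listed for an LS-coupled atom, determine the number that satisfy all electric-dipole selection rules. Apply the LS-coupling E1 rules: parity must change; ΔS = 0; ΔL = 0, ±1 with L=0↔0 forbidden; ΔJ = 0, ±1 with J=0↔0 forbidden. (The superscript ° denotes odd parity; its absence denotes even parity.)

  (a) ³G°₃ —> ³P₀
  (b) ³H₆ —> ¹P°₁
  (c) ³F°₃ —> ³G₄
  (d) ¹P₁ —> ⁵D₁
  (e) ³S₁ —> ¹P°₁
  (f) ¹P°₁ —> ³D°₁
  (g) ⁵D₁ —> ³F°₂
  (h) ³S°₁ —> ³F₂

1

(a) forbidden (ΔL, ΔJ fail)
(b) forbidden (ΔS, ΔL, ΔJ fail)
(c) allowed
(d) forbidden (parity, ΔS fail)
(e) forbidden (ΔS fails)
(f) forbidden (parity, ΔS fail)
(g) forbidden (ΔS fails)
(h) forbidden (ΔL fails)
Total allowed: 1 of 8.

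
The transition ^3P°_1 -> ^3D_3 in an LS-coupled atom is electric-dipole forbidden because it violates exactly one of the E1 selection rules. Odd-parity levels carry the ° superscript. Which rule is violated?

the ΔJ = 0, ±1 rule

Initial level: S=1, L=1, J=1, parity odd. Final level: S=1, L=2, J=3, parity even.
Parity must change: odd → even — ok.
ΔS = 0: S: 1 → 1 — ok.
ΔL = 0, ±1 (not L=0↔0): L: 1 → 2, ΔL = +1 — ok.
ΔJ = 0, ±1 (not J=0↔0): J: 1 → 3, ΔJ = +2 — fails.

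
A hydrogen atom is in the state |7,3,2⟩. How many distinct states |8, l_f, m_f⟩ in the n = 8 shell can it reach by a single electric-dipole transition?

5

E1 requires Δl = ±1, so l_f ∈ {2, 4}; with 0 ≤ l_f ≤ n_f−1 = 7, the allowed l_f values are {2, 4}.
For l_f = 2: m_f ∈ {m_i−1, m_i, m_i+1} ∩ [−2, 2] = {1, 2} → 2 states.
For l_f = 4: m_f ∈ {m_i−1, m_i, m_i+1} ∩ [−4, 4] = {1, 2, 3} → 3 states.
Total: 5.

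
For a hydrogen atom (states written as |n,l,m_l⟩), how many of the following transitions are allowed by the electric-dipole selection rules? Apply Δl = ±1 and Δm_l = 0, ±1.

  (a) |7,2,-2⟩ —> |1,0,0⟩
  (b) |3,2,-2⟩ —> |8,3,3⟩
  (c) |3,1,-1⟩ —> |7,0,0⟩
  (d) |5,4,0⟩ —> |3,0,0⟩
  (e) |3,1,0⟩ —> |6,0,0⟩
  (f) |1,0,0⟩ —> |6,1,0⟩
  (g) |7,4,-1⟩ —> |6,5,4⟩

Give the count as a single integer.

(a) forbidden — Δl = -2 (E1 requires Δl = ±1); Δm_l = +2 (E1 requires Δm_l = 0, ±1)
(b) forbidden — Δm_l = +5 (E1 requires Δm_l = 0, ±1)
(c) allowed
(d) forbidden — Δl = -4 (E1 requires Δl = ±1)
(e) allowed
(f) allowed
(g) forbidden — Δm_l = +5 (E1 requires Δm_l = 0, ±1)
Total allowed: 3 of 7.

3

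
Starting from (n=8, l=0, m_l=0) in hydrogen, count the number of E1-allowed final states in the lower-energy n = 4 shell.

3

E1 requires Δl = ±1, so l_f ∈ {-1, 1}; with 0 ≤ l_f ≤ n_f−1 = 3, the allowed l_f values are {1}.
For l_f = 1: m_f ∈ {m_i−1, m_i, m_i+1} ∩ [−1, 1] = {-1, 0, 1} → 3 states.
Total: 3.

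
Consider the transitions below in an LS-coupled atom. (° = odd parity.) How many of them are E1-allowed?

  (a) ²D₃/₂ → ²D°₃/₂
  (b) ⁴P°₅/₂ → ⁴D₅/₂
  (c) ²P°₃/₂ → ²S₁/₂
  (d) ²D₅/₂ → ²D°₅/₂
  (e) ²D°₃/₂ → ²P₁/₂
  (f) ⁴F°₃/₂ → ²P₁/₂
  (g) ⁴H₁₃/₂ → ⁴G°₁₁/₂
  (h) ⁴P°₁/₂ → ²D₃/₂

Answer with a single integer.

6

(a) allowed
(b) allowed
(c) allowed
(d) allowed
(e) allowed
(f) forbidden (ΔS, ΔL fail)
(g) allowed
(h) forbidden (ΔS fails)
Total allowed: 6 of 8.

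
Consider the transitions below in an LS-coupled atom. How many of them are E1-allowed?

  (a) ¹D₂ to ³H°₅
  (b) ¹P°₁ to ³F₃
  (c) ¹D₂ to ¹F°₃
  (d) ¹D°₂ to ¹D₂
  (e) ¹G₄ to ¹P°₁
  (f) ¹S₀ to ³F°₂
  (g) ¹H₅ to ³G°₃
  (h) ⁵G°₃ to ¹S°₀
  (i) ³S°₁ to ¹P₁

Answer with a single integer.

2

(a) forbidden (ΔS, ΔL, ΔJ fail)
(b) forbidden (ΔS, ΔL, ΔJ fail)
(c) allowed
(d) allowed
(e) forbidden (ΔL, ΔJ fail)
(f) forbidden (ΔS, ΔL, ΔJ fail)
(g) forbidden (ΔS, ΔJ fail)
(h) forbidden (parity, ΔS, ΔL, ΔJ fail)
(i) forbidden (ΔS fails)
Total allowed: 2 of 9.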